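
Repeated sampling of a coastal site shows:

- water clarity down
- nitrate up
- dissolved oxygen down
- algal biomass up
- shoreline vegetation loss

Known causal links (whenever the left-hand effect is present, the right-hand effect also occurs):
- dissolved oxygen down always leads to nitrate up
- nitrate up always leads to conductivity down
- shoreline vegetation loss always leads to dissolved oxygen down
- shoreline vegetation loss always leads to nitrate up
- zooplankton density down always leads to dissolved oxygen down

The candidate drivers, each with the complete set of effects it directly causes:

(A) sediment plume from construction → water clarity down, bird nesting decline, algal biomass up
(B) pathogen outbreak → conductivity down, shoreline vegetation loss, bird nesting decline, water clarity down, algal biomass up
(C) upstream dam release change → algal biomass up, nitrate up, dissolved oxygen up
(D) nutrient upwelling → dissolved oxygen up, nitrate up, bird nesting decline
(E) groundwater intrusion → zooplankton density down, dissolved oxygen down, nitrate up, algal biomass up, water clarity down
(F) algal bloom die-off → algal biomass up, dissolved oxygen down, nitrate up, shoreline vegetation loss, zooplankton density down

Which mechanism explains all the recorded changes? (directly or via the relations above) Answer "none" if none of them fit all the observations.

Testing each hypothesis:
(A) sediment plume from construction — does not account for nitrate up, dissolved oxygen down, shoreline vegetation loss
(B) pathogen outbreak — accounts for every observation (nitrate up by shoreline vegetation loss → nitrate up)
(C) upstream dam release change — fails on water clarity down, dissolved oxygen down, shoreline vegetation loss (predicts dissolved oxygen up, not dissolved oxygen down)
(D) nutrient upwelling — water clarity down miss; nitrate up match; dissolved oxygen down miss; algal biomass up miss; shoreline vegetation loss miss
(E) groundwater intrusion — does not account for shoreline vegetation loss
(F) algal bloom die-off — water clarity down miss; nitrate up match; dissolved oxygen down match; algal biomass up match; shoreline vegetation loss match
(B) is the only candidate with no mismatches.

B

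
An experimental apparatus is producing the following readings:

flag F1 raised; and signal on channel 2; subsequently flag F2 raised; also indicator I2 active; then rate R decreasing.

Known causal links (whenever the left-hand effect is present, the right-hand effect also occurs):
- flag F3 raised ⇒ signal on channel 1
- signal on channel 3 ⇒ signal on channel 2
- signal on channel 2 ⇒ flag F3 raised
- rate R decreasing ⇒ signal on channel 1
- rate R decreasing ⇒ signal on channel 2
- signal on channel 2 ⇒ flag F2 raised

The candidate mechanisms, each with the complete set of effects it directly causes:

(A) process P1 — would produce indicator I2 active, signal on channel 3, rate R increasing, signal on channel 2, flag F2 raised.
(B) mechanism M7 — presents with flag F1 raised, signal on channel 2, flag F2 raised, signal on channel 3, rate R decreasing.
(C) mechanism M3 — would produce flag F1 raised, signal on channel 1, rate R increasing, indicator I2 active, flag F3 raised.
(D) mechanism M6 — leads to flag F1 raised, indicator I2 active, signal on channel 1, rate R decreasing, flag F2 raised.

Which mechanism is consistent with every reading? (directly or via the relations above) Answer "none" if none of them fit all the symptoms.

Checking each candidate against the observations:
(A) process P1 — flag F1 raised NO; signal on channel 2 yes; flag F2 raised yes; indicator I2 active yes; rate R decreasing NO
(B) mechanism M7 — flag F1 raised yes; signal on channel 2 yes; flag F2 raised yes; indicator I2 active NO; rate R decreasing yes
(C) mechanism M3 — flag F1 raised yes; signal on channel 2 NO; flag F2 raised NO; indicator I2 active yes; rate R decreasing NO
(D) mechanism M6 — flag F1 raised yes; signal on channel 2 yes (via rate R decreasing → signal on channel 2); flag F2 raised yes; indicator I2 active yes; rate R decreasing yes
Only (D) is consistent with every observation.

D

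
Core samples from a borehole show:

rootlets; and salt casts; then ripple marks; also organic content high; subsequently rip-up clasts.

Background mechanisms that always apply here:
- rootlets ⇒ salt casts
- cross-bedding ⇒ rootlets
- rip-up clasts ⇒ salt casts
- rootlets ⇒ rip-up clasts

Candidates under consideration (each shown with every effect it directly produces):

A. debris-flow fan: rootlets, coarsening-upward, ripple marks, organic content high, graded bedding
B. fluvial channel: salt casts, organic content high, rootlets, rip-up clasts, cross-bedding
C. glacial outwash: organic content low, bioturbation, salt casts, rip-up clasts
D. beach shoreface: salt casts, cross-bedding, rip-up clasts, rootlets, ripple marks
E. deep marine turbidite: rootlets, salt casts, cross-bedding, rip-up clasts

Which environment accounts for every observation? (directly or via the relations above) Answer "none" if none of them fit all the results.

A

Checking each candidate against the observations:
(A) debris-flow fan — accounts for every observation (salt casts via rootlets → salt casts)
(B) fluvial channel — does not account for ripple marks
(C) glacial outwash — rootlets NO; salt casts yes; ripple marks NO; organic content high NO; rip-up clasts yes
(D) beach shoreface — rootlets yes; salt casts yes; ripple marks yes; organic content high NO; rip-up clasts yes
(E) deep marine turbidite — rootlets yes; salt casts yes; ripple marks NO; organic content high NO; rip-up clasts yes
(A) alone accounts for all the evidence.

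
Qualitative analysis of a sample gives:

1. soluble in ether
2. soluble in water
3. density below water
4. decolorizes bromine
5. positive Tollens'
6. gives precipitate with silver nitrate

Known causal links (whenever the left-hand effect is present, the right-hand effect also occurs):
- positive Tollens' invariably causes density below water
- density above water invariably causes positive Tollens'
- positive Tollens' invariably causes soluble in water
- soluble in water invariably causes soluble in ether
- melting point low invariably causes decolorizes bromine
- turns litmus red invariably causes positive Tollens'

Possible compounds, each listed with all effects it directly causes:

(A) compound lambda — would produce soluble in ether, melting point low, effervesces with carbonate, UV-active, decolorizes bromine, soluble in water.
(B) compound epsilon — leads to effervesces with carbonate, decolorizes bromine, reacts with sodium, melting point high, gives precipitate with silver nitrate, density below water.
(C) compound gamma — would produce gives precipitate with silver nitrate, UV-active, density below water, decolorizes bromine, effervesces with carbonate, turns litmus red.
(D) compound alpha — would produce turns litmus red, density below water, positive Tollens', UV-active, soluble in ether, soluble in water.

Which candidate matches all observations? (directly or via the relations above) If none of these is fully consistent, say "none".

C

Per-candidate check:
(A) compound lambda — soluble in ether yes; soluble in water yes; density below water NO; decolorizes bromine yes; positive Tollens' NO; gives precipitate with silver nitrate NO
(B) compound epsilon — does not account for soluble in ether, soluble in water, positive Tollens'
(C) compound gamma — soluble in ether yes (via turns litmus red → positive Tollens' → soluble in water → soluble in ether); soluble in water yes (via turns litmus red → positive Tollens' → soluble in water); density below water yes; decolorizes bromine yes; positive Tollens' yes (via turns litmus red → positive Tollens'); gives precipitate with silver nitrate yes
(D) compound alpha — does not account for decolorizes bromine, gives precipitate with silver nitrate
(C) is the only candidate with no mismatches.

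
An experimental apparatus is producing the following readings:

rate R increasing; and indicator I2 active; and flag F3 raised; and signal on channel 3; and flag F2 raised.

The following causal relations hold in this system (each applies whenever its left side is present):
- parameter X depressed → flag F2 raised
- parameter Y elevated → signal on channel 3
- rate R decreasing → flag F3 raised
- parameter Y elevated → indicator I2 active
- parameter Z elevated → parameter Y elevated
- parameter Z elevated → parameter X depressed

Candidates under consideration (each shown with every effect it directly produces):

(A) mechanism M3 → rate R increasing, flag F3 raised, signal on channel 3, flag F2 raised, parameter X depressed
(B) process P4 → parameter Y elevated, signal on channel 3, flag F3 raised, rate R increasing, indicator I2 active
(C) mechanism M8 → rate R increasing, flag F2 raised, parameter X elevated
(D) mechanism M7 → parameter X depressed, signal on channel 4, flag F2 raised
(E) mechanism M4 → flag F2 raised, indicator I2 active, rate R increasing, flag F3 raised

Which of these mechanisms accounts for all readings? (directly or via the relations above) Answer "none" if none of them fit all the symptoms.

none

Checking each candidate against the observations:
(A) mechanism M3 — rate R increasing ✓; indicator I2 active ✗; flag F3 raised ✓; signal on channel 3 ✓; flag F2 raised ✓
(B) process P4 — rate R increasing ✓; indicator I2 active ✓; flag F3 raised ✓; signal on channel 3 ✓; flag F2 raised ✗
(C) mechanism M8 — rate R increasing ✓; indicator I2 active ✗; flag F3 raised ✗; signal on channel 3 ✗; flag F2 raised ✓
(D) mechanism M7 — does not account for rate R increasing, indicator I2 active, flag F3 raised, signal on channel 3
(E) mechanism M4 — does not account for signal on channel 3
None of the listed candidates fits everything.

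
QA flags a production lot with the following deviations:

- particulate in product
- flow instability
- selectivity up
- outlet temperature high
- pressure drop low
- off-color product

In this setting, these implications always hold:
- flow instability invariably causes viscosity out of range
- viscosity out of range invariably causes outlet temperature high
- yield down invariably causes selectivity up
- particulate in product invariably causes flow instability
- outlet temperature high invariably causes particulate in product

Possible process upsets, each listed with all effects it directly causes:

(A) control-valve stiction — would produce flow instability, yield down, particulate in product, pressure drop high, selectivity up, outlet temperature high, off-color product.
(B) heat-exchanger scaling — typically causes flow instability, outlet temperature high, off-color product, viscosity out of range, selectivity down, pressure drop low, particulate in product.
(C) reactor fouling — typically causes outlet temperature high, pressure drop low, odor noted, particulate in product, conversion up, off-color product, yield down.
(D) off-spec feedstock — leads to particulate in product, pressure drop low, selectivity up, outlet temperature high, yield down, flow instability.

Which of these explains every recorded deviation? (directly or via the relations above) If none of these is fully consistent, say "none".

C

For each candidate, compare predicted effects to what was observed:
(A) control-valve stiction — fails on pressure drop low (predicts pressure drop high, not pressure drop low)
(B) heat-exchanger scaling — fails on selectivity up (predicts selectivity down, not selectivity up)
(C) reactor fouling — accounts for every observation (flow instability via particulate in product → flow instability)
(D) off-spec feedstock — does not account for off-color product
(C) is the only candidate with no mismatches.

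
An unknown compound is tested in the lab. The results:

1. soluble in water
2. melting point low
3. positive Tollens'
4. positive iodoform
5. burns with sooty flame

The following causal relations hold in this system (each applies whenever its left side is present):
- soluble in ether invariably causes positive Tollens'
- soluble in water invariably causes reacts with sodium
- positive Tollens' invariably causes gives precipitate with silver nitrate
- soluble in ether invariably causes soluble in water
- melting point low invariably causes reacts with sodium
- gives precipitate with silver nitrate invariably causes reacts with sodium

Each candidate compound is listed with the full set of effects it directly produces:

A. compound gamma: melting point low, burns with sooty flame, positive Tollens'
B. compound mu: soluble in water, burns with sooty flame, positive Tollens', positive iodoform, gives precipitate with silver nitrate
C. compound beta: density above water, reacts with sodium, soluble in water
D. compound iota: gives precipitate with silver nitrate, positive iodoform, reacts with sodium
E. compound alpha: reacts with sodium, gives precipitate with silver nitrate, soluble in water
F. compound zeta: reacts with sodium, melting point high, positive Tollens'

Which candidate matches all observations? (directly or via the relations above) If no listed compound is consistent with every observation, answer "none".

none

For each candidate, compare predicted effects to what was observed:
(A) compound gamma — does not account for soluble in water, positive iodoform
(B) compound mu — does not account for melting point low
(C) compound beta — soluble in water ✓; melting point low ✗; positive Tollens' ✗; positive iodoform ✗; burns with sooty flame ✗
(D) compound iota — soluble in water ✗; melting point low ✗; positive Tollens' ✗; positive iodoform ✓; burns with sooty flame ✗
(E) compound alpha — does not account for melting point low, positive Tollens', positive iodoform, burns with sooty flame
(F) compound zeta — fails on soluble in water, melting point low, positive iodoform, burns with sooty flame (predicts melting point high, not melting point low)
No candidate is consistent with all observations.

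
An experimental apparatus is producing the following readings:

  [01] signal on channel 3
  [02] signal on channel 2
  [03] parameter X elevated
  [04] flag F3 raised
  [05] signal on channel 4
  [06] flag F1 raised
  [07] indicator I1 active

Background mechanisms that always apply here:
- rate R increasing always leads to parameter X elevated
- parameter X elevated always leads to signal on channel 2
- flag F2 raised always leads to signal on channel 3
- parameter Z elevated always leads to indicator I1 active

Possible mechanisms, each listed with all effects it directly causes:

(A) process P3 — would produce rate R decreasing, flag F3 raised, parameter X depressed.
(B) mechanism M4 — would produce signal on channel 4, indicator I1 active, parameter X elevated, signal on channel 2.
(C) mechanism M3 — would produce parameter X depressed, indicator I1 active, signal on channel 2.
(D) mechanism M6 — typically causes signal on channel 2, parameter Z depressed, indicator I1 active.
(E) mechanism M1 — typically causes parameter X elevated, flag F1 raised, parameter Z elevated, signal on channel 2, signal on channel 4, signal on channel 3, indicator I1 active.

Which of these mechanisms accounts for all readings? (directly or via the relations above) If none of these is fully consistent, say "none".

Per-candidate check:
(A) process P3 — fails on signal on channel 3, signal on channel 2, parameter X elevated, signal on channel 4, flag F1 raised, indicator I1 active (predicts parameter X depressed, not parameter X elevated)
(B) mechanism M4 — signal on channel 3 miss; signal on channel 2 match; parameter X elevated match; flag F3 raised miss; signal on channel 4 match; flag F1 raised miss; indicator I1 active match
(C) mechanism M3 — signal on channel 3 miss; signal on channel 2 match; parameter X elevated miss; flag F3 raised miss; signal on channel 4 miss; flag F1 raised miss; indicator I1 active match
(D) mechanism M6 — does not account for signal on channel 3, parameter X elevated, flag F3 raised, signal on channel 4, flag F1 raised
(E) mechanism M1 — does not account for flag F3 raised
No candidate is consistent with all observations.

none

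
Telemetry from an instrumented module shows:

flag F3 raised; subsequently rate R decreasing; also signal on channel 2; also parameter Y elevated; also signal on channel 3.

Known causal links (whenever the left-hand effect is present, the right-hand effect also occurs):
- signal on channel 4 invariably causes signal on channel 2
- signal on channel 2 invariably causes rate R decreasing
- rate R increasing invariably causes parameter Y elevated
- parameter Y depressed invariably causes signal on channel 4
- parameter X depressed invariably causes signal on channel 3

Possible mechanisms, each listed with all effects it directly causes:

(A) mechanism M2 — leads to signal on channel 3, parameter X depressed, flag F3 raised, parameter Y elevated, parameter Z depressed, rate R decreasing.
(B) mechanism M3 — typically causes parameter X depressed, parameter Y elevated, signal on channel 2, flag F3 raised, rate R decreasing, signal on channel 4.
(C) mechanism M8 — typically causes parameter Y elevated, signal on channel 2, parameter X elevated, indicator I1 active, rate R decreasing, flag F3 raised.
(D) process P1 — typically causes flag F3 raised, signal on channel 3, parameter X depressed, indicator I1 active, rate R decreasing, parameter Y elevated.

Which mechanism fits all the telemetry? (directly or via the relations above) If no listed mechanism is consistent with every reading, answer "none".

Testing each hypothesis:
(A) mechanism M2 — flag F3 raised match; rate R decreasing match; signal on channel 2 miss; parameter Y elevated match; signal on channel 3 match
(B) mechanism M3 — flag F3 raised match; rate R decreasing match; signal on channel 2 match; parameter Y elevated match; signal on channel 3 match (through parameter X depressed → signal on channel 3)
(C) mechanism M8 — flag F3 raised match; rate R decreasing match; signal on channel 2 match; parameter Y elevated match; signal on channel 3 miss
(D) process P1 — flag F3 raised match; rate R decreasing match; signal on channel 2 miss; parameter Y elevated match; signal on channel 3 match
(B) is the only candidate with no mismatches.

B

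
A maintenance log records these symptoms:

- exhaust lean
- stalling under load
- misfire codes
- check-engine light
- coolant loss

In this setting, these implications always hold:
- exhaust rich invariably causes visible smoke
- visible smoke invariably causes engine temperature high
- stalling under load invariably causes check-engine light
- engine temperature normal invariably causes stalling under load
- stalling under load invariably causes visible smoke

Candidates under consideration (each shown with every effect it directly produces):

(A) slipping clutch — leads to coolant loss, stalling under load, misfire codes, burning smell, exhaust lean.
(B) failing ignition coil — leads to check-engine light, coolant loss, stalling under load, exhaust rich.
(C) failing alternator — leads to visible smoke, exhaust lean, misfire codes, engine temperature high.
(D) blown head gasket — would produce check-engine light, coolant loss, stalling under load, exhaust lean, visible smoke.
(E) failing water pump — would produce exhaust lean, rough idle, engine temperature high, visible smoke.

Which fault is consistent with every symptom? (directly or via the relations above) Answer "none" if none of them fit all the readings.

A

For each candidate, compare predicted effects to what was observed:
(A) slipping clutch — exhaust lean ✓; stalling under load ✓; misfire codes ✓; check-engine light ✓ (through stalling under load → check-engine light); coolant loss ✓
(B) failing ignition coil — fails on exhaust lean, misfire codes (predicts exhaust rich, not exhaust lean)
(C) failing alternator — exhaust lean ✓; stalling under load ✗; misfire codes ✓; check-engine light ✗; coolant loss ✗
(D) blown head gasket — exhaust lean ✓; stalling under load ✓; misfire codes ✗; check-engine light ✓; coolant loss ✓
(E) failing water pump — does not account for stalling under load, misfire codes, check-engine light, coolant loss
(A) is the only candidate with no mismatches.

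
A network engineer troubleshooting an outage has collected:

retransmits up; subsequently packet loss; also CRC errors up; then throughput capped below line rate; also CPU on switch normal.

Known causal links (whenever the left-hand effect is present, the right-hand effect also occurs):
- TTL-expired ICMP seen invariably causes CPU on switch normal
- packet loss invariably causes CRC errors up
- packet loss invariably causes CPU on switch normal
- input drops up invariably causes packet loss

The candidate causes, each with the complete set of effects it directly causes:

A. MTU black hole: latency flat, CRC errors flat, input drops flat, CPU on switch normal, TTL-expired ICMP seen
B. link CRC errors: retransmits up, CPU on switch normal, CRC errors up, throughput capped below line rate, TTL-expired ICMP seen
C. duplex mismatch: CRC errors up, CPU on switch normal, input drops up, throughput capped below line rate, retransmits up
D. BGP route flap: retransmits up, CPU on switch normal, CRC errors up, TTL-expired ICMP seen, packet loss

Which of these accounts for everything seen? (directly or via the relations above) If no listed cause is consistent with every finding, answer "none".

Testing each hypothesis:
(A) MTU black hole — fails on retransmits up, packet loss, CRC errors up, throughput capped below line rate (predicts CRC errors flat, not CRC errors up)
(B) link CRC errors — does not account for packet loss
(C) duplex mismatch — retransmits up +; packet loss + (by input drops up → packet loss); CRC errors up +; throughput capped below line rate +; CPU on switch normal +
(D) BGP route flap — does not account for throughput capped below line rate
(C) alone accounts for all the evidence.

C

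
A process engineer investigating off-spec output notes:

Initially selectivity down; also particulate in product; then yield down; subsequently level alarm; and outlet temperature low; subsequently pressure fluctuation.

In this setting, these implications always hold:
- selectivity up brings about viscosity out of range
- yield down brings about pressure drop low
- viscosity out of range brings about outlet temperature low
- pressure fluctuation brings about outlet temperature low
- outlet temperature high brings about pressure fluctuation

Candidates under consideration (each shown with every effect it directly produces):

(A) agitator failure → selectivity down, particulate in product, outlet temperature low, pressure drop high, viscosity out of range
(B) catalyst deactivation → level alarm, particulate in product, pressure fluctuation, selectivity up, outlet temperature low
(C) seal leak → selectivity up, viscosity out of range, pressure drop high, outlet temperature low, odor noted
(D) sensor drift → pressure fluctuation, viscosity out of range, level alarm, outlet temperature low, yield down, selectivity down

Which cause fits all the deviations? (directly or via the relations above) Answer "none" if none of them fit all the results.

none

Testing each hypothesis:
(A) agitator failure — selectivity down yes; particulate in product yes; yield down NO; level alarm NO; outlet temperature low yes; pressure fluctuation NO
(B) catalyst deactivation — selectivity down NO; particulate in product yes; yield down NO; level alarm yes; outlet temperature low yes; pressure fluctuation yes
(C) seal leak — fails on selectivity down, particulate in product, yield down, level alarm, pressure fluctuation (predicts selectivity up, not selectivity down)
(D) sensor drift — selectivity down yes; particulate in product NO; yield down yes; level alarm yes; outlet temperature low yes; pressure fluctuation yes
No candidate is consistent with all observations.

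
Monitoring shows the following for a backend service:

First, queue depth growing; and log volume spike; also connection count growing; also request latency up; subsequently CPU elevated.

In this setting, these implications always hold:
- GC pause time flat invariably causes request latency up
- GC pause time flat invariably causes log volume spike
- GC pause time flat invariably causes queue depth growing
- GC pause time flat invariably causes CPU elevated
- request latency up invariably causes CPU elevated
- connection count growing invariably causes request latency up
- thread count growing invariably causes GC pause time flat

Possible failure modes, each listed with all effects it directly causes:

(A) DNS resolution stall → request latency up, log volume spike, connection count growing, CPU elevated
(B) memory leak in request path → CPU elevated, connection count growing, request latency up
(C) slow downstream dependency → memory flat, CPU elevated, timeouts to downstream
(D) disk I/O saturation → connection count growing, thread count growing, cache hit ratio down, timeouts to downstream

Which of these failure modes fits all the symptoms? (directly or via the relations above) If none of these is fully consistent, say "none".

Testing each hypothesis:
(A) DNS resolution stall — does not account for queue depth growing
(B) memory leak in request path — queue depth growing NO; log volume spike NO; connection count growing yes; request latency up yes; CPU elevated yes
(C) slow downstream dependency — does not account for queue depth growing, log volume spike, connection count growing, request latency up
(D) disk I/O saturation — accounts for every observation (queue depth growing through thread count growing → GC pause time flat → queue depth growing)
Only (D) is consistent with every observation.

D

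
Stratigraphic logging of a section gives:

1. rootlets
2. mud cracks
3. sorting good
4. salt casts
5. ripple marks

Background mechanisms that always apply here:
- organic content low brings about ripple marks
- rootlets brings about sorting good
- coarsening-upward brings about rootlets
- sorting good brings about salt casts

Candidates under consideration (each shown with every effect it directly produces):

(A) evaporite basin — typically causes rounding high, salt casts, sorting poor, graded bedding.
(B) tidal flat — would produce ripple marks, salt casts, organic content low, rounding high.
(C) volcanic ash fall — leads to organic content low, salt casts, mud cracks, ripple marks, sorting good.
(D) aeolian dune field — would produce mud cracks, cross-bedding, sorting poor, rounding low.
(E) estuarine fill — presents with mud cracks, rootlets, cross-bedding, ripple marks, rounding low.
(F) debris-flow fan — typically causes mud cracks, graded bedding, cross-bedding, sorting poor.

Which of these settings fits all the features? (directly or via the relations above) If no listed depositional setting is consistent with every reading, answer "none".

E

Checking each candidate against the observations:
(A) evaporite basin — fails on rootlets, mud cracks, sorting good, ripple marks (predicts sorting poor, not sorting good)
(B) tidal flat — does not account for rootlets, mud cracks, sorting good
(C) volcanic ash fall — does not account for rootlets
(D) aeolian dune field — rootlets NO; mud cracks yes; sorting good NO; salt casts NO; ripple marks NO
(E) estuarine fill — rootlets yes; mud cracks yes; sorting good yes (via rootlets → sorting good); salt casts yes (via rootlets → sorting good → salt casts); ripple marks yes
(F) debris-flow fan — rootlets NO; mud cracks yes; sorting good NO; salt casts NO; ripple marks NO
(E) is the only candidate with no mismatches.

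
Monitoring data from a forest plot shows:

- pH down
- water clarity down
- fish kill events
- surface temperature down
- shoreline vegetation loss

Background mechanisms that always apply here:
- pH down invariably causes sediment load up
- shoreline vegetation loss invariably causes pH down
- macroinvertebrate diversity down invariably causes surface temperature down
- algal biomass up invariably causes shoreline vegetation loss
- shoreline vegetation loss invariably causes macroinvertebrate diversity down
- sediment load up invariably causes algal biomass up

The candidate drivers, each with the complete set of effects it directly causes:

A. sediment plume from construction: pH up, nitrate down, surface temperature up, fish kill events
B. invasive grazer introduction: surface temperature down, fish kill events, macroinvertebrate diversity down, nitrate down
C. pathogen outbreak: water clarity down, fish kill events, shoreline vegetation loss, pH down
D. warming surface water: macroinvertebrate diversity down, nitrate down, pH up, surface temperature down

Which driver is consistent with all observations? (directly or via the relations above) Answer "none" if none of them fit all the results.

Per-candidate check:
(A) sediment plume from construction — pH down ✗; water clarity down ✗; fish kill events ✓; surface temperature down ✗; shoreline vegetation loss ✗
(B) invasive grazer introduction — does not account for pH down, water clarity down, shoreline vegetation loss
(C) pathogen outbreak — accounts for every observation (surface temperature down via shoreline vegetation loss → macroinvertebrate diversity down → surface temperature down)
(D) warming surface water — fails on pH down, water clarity down, fish kill events, shoreline vegetation loss (predicts pH up, not pH down)
(C) is the only candidate with no mismatches.

C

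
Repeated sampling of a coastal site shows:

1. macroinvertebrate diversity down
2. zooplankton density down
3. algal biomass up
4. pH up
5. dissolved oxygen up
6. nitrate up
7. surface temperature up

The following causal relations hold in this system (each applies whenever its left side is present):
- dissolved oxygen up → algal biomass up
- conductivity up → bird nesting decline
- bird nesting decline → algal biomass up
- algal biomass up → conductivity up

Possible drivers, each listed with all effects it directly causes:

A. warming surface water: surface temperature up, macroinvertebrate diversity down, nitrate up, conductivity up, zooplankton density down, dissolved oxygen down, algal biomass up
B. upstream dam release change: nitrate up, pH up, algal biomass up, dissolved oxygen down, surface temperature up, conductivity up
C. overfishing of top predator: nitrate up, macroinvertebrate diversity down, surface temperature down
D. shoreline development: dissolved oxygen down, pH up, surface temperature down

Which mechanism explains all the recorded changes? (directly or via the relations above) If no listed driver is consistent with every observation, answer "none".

none

Per-candidate check:
(A) warming surface water — macroinvertebrate diversity down yes; zooplankton density down yes; algal biomass up yes; pH up NO; dissolved oxygen up NO; nitrate up yes; surface temperature up yes
(B) upstream dam release change — macroinvertebrate diversity down NO; zooplankton density down NO; algal biomass up yes; pH up yes; dissolved oxygen up NO; nitrate up yes; surface temperature up yes
(C) overfishing of top predator — macroinvertebrate diversity down yes; zooplankton density down NO; algal biomass up NO; pH up NO; dissolved oxygen up NO; nitrate up yes; surface temperature up NO
(D) shoreline development — macroinvertebrate diversity down NO; zooplankton density down NO; algal biomass up NO; pH up yes; dissolved oxygen up NO; nitrate up NO; surface temperature up NO
No candidate is consistent with all observations.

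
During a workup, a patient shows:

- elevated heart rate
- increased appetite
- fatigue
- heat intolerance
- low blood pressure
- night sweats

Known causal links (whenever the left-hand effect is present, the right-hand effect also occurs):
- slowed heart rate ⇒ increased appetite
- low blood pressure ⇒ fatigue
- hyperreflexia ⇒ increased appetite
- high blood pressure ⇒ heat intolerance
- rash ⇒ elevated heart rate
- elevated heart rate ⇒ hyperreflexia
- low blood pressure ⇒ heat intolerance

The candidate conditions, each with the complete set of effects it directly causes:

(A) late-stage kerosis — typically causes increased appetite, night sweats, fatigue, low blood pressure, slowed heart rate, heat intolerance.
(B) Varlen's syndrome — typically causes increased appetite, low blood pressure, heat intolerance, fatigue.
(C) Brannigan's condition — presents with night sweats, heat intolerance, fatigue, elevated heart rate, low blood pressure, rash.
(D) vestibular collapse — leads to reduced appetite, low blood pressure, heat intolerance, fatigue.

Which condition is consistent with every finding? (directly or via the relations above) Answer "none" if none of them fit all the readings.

Checking each candidate against the observations:
(A) late-stage kerosis — fails on elevated heart rate (predicts slowed heart rate, not elevated heart rate)
(B) Varlen's syndrome — does not account for elevated heart rate, night sweats
(C) Brannigan's condition — accounts for every observation (increased appetite by elevated heart rate → hyperreflexia → increased appetite)
(D) vestibular collapse — fails on elevated heart rate, increased appetite, night sweats (predicts reduced appetite, not increased appetite)
Only (C) is consistent with every observation.

C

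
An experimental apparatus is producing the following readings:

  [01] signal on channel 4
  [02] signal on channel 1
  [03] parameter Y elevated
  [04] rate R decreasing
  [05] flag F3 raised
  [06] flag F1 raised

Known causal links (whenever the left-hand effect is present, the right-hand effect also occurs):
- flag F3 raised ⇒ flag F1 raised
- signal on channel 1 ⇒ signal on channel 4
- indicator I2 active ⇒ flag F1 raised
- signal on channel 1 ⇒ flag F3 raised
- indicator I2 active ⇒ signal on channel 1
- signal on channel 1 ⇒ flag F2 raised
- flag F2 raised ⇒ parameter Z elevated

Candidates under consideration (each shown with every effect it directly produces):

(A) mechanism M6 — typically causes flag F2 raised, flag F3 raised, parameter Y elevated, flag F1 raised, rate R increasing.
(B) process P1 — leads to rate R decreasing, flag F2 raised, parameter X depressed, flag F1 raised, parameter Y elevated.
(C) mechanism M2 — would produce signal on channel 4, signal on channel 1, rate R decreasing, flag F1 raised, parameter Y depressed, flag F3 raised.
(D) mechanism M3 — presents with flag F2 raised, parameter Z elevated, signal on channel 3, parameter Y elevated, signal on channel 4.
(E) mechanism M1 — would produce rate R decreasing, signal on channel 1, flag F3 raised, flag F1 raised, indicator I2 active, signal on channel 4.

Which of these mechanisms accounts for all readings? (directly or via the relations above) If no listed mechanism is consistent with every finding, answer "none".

Per-candidate check:
(A) mechanism M6 — fails on signal on channel 4, signal on channel 1, rate R decreasing (predicts rate R increasing, not rate R decreasing)
(B) process P1 — does not account for signal on channel 4, signal on channel 1, flag F3 raised
(C) mechanism M2 — signal on channel 4 yes; signal on channel 1 yes; parameter Y elevated NO; rate R decreasing yes; flag F3 raised yes; flag F1 raised yes
(D) mechanism M3 — signal on channel 4 yes; signal on channel 1 NO; parameter Y elevated yes; rate R decreasing NO; flag F3 raised NO; flag F1 raised NO
(E) mechanism M1 — does not account for parameter Y elevated
Every candidate fails on at least one observation.

none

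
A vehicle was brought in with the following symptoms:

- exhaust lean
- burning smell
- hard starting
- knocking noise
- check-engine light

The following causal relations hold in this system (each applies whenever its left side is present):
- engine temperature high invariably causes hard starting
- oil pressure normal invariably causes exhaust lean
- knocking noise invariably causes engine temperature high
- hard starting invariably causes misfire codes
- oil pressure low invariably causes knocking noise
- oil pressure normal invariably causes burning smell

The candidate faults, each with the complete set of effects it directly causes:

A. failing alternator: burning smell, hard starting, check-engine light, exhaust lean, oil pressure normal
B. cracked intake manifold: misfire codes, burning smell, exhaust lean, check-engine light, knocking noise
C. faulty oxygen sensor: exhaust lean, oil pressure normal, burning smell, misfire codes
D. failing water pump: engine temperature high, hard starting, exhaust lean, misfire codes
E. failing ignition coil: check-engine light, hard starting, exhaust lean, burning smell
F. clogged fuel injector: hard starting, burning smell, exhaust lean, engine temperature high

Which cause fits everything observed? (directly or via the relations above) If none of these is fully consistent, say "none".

Testing each hypothesis:
(A) failing alternator — does not account for knocking noise
(B) cracked intake manifold — exhaust lean ✓; burning smell ✓; hard starting ✓ (by knocking noise → engine temperature high → hard starting); knocking noise ✓; check-engine light ✓
(C) faulty oxygen sensor — exhaust lean ✓; burning smell ✓; hard starting ✗; knocking noise ✗; check-engine light ✗
(D) failing water pump — exhaust lean ✓; burning smell ✗; hard starting ✓; knocking noise ✗; check-engine light ✗
(E) failing ignition coil — does not account for knocking noise
(F) clogged fuel injector — exhaust lean ✓; burning smell ✓; hard starting ✓; knocking noise ✗; check-engine light ✗
(B) alone accounts for all the evidence.

B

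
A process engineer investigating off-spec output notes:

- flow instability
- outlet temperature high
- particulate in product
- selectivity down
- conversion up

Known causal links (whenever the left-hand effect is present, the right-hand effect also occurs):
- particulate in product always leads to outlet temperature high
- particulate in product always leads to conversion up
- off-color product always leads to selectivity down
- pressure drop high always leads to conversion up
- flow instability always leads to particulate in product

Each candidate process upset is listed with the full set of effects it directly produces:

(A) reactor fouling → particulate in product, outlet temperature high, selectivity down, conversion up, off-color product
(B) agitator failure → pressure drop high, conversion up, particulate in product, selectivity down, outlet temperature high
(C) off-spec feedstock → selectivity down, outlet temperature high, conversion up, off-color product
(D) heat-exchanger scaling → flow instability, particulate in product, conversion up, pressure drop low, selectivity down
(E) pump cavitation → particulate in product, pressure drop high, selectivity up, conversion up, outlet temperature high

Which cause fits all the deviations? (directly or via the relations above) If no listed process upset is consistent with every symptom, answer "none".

D

Checking each candidate against the observations:
(A) reactor fouling — flow instability miss; outlet temperature high match; particulate in product match; selectivity down match; conversion up match
(B) agitator failure — flow instability miss; outlet temperature high match; particulate in product match; selectivity down match; conversion up match
(C) off-spec feedstock — does not account for flow instability, particulate in product
(D) heat-exchanger scaling — flow instability match; outlet temperature high match (via particulate in product → outlet temperature high); particulate in product match; selectivity down match; conversion up match
(E) pump cavitation — fails on flow instability, selectivity down (predicts selectivity up, not selectivity down)
(D) is the only candidate with no mismatches.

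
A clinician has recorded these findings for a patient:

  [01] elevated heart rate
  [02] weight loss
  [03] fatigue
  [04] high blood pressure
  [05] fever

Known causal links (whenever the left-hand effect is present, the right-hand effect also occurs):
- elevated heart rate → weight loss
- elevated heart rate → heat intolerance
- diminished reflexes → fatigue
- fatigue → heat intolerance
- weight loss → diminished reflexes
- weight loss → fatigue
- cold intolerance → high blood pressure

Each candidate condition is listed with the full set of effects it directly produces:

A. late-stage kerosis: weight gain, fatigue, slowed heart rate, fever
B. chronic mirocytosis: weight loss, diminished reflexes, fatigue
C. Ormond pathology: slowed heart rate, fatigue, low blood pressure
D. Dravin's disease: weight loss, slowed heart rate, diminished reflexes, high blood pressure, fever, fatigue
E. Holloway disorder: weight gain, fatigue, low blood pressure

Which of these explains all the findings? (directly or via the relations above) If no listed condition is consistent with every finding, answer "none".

Testing each hypothesis:
(A) late-stage kerosis — fails on elevated heart rate, weight loss, high blood pressure (predicts slowed heart rate, not elevated heart rate; predicts weight gain, not weight loss)
(B) chronic mirocytosis — does not account for elevated heart rate, high blood pressure, fever
(C) Ormond pathology — elevated heart rate NO; weight loss NO; fatigue yes; high blood pressure NO; fever NO
(D) Dravin's disease — elevated heart rate NO; weight loss yes; fatigue yes; high blood pressure yes; fever yes
(E) Holloway disorder — elevated heart rate NO; weight loss NO; fatigue yes; high blood pressure NO; fever NO
Every candidate fails on at least one observation.

none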